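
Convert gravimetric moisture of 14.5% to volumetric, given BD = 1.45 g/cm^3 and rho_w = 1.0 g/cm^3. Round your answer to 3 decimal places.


Step 1: theta = (w / 100) * BD / rho_w
Step 2: theta = (14.5 / 100) * 1.45 / 1.0
Step 3: theta = 0.145 * 1.45
Step 4: theta = 0.21

0.21


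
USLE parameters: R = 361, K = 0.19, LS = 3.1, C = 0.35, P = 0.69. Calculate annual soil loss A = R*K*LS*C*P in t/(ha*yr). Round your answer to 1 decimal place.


Step 1: A = R * K * LS * C * P
Step 2: R * K = 361 * 0.19 = 68.59
Step 3: (R*K) * LS = 68.59 * 3.1 = 212.629
Step 4: * C * P = 212.629 * 0.35 * 0.69 = 51.3
Step 5: A = 51.3 t/(ha*yr)

51.3


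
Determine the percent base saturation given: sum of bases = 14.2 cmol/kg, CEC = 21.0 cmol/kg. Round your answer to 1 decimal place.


Step 1: BS = 100 * (sum of bases) / CEC
Step 2: BS = 100 * 14.2 / 21.0
Step 3: BS = 67.6%

67.6


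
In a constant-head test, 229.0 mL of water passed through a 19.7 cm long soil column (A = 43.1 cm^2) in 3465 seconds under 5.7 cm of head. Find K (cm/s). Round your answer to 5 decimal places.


Step 1: K = Q * L / (A * t * h)
Step 2: Numerator = 229.0 * 19.7 = 4511.3
Step 3: Denominator = 43.1 * 3465 * 5.7 = 851246.55
Step 4: K = 4511.3 / 851246.55 = 0.0053 cm/s

0.0053


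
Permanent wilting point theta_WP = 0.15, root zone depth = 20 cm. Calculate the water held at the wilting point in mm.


Step 1: Water (mm) = theta_WP * depth * 10
Step 2: Water = 0.15 * 20 * 10
Step 3: Water = 30.0 mm

30.0


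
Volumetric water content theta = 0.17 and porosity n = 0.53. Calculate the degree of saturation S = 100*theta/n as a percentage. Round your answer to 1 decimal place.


Step 1: S = 100 * theta_v / n
Step 2: S = 100 * 0.17 / 0.53
Step 3: S = 32.1%

32.1


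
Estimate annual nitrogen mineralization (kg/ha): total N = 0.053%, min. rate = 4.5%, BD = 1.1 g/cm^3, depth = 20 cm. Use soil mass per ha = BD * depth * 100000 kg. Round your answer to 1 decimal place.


Step 1: Soil mass per ha = BD * depth * 100000 = 1.1 * 20 * 100000 = 2200000 kg
Step 2: Total N pool = soil mass * N%/100 = 2200000 * 0.053/100 = 1166.0 kg/ha
Step 3: N mineralized = N pool * rate%/100 = 1166.0 * 4.5/100 = 52.5 kg/ha/yr

52.5


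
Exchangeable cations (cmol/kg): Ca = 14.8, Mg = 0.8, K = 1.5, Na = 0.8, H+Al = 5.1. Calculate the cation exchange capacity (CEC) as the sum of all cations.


Step 1: CEC = Ca + Mg + K + Na + (H+Al)
Step 2: CEC = 14.8 + 0.8 + 1.5 + 0.8 + 5.1
Step 3: CEC = 23.0 cmol/kg

23.0


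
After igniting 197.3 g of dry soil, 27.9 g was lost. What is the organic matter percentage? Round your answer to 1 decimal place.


Step 1: OM% = 100 * LOI / sample mass
Step 2: OM = 100 * 27.9 / 197.3
Step 3: OM = 14.1%

14.1


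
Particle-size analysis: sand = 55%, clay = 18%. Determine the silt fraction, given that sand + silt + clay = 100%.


Step 1: sand + silt + clay = 100%
Step 2: silt = 100 - sand - clay
Step 3: silt = 100 - 55 - 18
Step 4: silt = 27%

27


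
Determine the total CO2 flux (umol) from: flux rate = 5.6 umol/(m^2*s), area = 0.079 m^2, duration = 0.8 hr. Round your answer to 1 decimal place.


Step 1: Convert time to seconds: 0.8 hr * 3600 = 2880.0 s
Step 2: Total = flux * area * time_s
Step 3: Total = 5.6 * 0.079 * 2880.0
Step 4: Total = 1274.1 umol

1274.1


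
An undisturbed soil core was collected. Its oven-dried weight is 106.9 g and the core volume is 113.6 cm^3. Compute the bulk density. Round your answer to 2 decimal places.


Step 1: Identify the formula: BD = dry mass / volume
Step 2: Substitute values: BD = 106.9 / 113.6
Step 3: BD = 0.94 g/cm^3

0.94


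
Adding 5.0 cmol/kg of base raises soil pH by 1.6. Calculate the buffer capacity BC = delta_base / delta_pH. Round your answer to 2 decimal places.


Step 1: BC = change in base / change in pH
Step 2: BC = 5.0 / 1.6
Step 3: BC = 3.13 cmol/(kg*pH unit)

3.13


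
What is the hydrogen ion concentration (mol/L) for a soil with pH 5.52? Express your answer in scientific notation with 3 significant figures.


Step 1: [H+] = 10^(-pH)
Step 2: [H+] = 10^(-5.52)
Step 3: [H+] = 3.02e-06 mol/L

3.02e-06


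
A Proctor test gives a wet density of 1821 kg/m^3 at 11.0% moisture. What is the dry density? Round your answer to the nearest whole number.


Step 1: Dry density = wet density / (1 + w/100)
Step 2: Dry density = 1821 / (1 + 11.0/100)
Step 3: Dry density = 1821 / 1.11
Step 4: Dry density = 1641 kg/m^3

1641


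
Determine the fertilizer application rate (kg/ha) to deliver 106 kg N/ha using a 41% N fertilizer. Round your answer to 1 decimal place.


Step 1: Fertilizer rate = target N / (N content / 100)
Step 2: Rate = 106 / (41 / 100)
Step 3: Rate = 106 / 0.41
Step 4: Rate = 258.5 kg/ha

258.5


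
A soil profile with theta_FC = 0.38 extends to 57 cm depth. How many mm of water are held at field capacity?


Step 1: Water (mm) = theta_FC * depth (cm) * 10
Step 2: Water = 0.38 * 57 * 10
Step 3: Water = 216.6 mm

216.6


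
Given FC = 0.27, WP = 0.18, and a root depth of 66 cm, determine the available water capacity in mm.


Step 1: Available water = (FC - WP) * depth * 10
Step 2: AW = (0.27 - 0.18) * 66 * 10
Step 3: AW = 0.09 * 66 * 10
Step 4: AW = 59.4 mm

59.4


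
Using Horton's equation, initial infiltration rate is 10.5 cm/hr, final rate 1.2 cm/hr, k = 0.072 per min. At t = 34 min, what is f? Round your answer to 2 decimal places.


Step 1: f = fc + (f0 - fc) * exp(-k * t)
Step 2: exp(-0.072 * 34) = 0.086466
Step 3: f = 1.2 + (10.5 - 1.2) * 0.086466
Step 4: f = 1.2 + 9.3 * 0.086466
Step 5: f = 2.0 cm/hr

2.0


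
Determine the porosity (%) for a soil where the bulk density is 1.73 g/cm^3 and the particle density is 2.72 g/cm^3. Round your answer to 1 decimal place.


Step 1: Formula: n = 100 * (1 - BD / PD)
Step 2: n = 100 * (1 - 1.73 / 2.72)
Step 3: n = 100 * (1 - 0.63603)
Step 4: n = 36.4%

36.4


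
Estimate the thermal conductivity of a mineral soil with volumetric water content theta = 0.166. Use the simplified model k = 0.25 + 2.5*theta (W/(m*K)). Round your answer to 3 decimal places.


Step 1: k = 0.25 + 2.5 * theta
Step 2: k = 0.25 + 2.5 * 0.166
Step 3: k = 0.25 + 0.415
Step 4: k = 0.665 W/(m*K)

0.665


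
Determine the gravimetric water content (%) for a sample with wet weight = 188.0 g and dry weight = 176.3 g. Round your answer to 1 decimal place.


Step 1: Water mass = wet - dry = 188.0 - 176.3 = 11.7 g
Step 2: w = 100 * water mass / dry mass
Step 3: w = 100 * 11.7 / 176.3 = 6.6%

6.6


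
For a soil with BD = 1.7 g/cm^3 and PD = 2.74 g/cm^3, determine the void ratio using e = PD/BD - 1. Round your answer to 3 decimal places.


Step 1: e = PD / BD - 1
Step 2: e = 2.74 / 1.7 - 1
Step 3: e = 1.61176 - 1
Step 4: e = 0.612

0.612


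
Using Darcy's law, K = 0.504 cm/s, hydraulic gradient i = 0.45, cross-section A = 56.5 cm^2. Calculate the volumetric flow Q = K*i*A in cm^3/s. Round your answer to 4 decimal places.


Step 1: Apply Darcy's law: Q = K * i * A
Step 2: Q = 0.504 * 0.45 * 56.5
Step 3: Q = 12.8142 cm^3/s

12.8142


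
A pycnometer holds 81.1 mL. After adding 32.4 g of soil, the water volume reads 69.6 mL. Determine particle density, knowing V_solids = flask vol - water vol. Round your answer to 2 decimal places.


Step 1: Volume of solids = flask volume - water volume with soil
Step 2: V_solids = 81.1 - 69.6 = 11.5 mL
Step 3: Particle density = mass / V_solids = 32.4 / 11.5 = 2.82 g/cm^3

2.82


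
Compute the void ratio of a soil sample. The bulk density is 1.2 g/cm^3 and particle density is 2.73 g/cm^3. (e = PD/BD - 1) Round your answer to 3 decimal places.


Step 1: e = PD / BD - 1
Step 2: e = 2.73 / 1.2 - 1
Step 3: e = 2.275 - 1
Step 4: e = 1.275

1.275


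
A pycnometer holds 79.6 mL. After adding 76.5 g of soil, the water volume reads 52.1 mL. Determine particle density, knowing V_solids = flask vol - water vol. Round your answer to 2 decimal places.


Step 1: Volume of solids = flask volume - water volume with soil
Step 2: V_solids = 79.6 - 52.1 = 27.5 mL
Step 3: Particle density = mass / V_solids = 76.5 / 27.5 = 2.78 g/cm^3

2.78


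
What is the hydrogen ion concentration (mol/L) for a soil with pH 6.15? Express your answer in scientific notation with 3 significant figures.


Step 1: [H+] = 10^(-pH)
Step 2: [H+] = 10^(-6.15)
Step 3: [H+] = 7.08e-07 mol/L

7.08e-07


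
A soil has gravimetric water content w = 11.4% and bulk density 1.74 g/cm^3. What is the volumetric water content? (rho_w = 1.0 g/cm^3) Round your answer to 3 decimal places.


Step 1: theta = (w / 100) * BD / rho_w
Step 2: theta = (11.4 / 100) * 1.74 / 1.0
Step 3: theta = 0.114 * 1.74
Step 4: theta = 0.198

0.198


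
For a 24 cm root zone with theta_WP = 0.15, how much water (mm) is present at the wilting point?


Step 1: Water (mm) = theta_WP * depth * 10
Step 2: Water = 0.15 * 24 * 10
Step 3: Water = 36.0 mm

36.0


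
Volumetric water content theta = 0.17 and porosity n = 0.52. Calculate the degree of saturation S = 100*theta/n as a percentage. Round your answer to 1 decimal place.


Step 1: S = 100 * theta_v / n
Step 2: S = 100 * 0.17 / 0.52
Step 3: S = 32.7%

32.7


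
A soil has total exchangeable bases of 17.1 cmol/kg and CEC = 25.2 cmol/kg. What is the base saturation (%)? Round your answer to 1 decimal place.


Step 1: BS = 100 * (sum of bases) / CEC
Step 2: BS = 100 * 17.1 / 25.2
Step 3: BS = 67.9%

67.9


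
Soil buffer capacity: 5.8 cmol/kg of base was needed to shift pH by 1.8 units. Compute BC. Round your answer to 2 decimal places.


Step 1: BC = change in base / change in pH
Step 2: BC = 5.8 / 1.8
Step 3: BC = 3.22 cmol/(kg*pH unit)

3.22


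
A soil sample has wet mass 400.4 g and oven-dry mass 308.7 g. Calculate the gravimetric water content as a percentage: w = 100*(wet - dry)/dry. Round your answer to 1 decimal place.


Step 1: Water mass = wet - dry = 400.4 - 308.7 = 91.7 g
Step 2: w = 100 * water mass / dry mass
Step 3: w = 100 * 91.7 / 308.7 = 29.7%

29.7


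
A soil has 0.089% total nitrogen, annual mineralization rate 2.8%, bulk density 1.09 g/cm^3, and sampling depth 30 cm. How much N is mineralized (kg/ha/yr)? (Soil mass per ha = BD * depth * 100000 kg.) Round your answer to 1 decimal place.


Step 1: Soil mass per ha = BD * depth * 100000 = 1.09 * 30 * 100000 = 3270000 kg
Step 2: Total N pool = soil mass * N%/100 = 3270000 * 0.089/100 = 2910.3 kg/ha
Step 3: N mineralized = N pool * rate%/100 = 2910.3 * 2.8/100 = 81.5 kg/ha/yr

81.5


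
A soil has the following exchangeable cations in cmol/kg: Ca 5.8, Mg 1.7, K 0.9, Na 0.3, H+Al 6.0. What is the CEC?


Step 1: CEC = Ca + Mg + K + Na + (H+Al)
Step 2: CEC = 5.8 + 1.7 + 0.9 + 0.3 + 6.0
Step 3: CEC = 14.7 cmol/kg

14.7


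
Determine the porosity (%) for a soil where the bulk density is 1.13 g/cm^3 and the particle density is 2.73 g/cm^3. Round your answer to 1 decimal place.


Step 1: Formula: n = 100 * (1 - BD / PD)
Step 2: n = 100 * (1 - 1.13 / 2.73)
Step 3: n = 100 * (1 - 0.41392)
Step 4: n = 58.6%

58.6


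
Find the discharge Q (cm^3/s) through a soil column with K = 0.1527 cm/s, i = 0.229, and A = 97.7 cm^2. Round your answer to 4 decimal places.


Step 1: Apply Darcy's law: Q = K * i * A
Step 2: Q = 0.1527 * 0.229 * 97.7
Step 3: Q = 3.4164 cm^3/s

3.4164


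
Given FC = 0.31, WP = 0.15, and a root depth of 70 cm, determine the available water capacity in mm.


Step 1: Available water = (FC - WP) * depth * 10
Step 2: AW = (0.31 - 0.15) * 70 * 10
Step 3: AW = 0.16 * 70 * 10
Step 4: AW = 112.0 mm

112.0


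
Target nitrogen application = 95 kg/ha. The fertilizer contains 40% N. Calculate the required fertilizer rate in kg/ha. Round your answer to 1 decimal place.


Step 1: Fertilizer rate = target N / (N content / 100)
Step 2: Rate = 95 / (40 / 100)
Step 3: Rate = 95 / 0.4
Step 4: Rate = 237.5 kg/ha

237.5


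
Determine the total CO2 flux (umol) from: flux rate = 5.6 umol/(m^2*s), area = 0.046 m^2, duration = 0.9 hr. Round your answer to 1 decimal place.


Step 1: Convert time to seconds: 0.9 hr * 3600 = 3240.0 s
Step 2: Total = flux * area * time_s
Step 3: Total = 5.6 * 0.046 * 3240.0
Step 4: Total = 834.6 umol

834.6


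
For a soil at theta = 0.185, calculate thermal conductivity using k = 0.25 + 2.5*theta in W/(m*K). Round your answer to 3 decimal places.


Step 1: k = 0.25 + 2.5 * theta
Step 2: k = 0.25 + 2.5 * 0.185
Step 3: k = 0.25 + 0.463
Step 4: k = 0.713 W/(m*K)

0.713


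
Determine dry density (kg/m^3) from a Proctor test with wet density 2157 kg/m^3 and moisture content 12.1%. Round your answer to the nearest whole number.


Step 1: Dry density = wet density / (1 + w/100)
Step 2: Dry density = 2157 / (1 + 12.1/100)
Step 3: Dry density = 2157 / 1.121
Step 4: Dry density = 1924 kg/m^3

1924


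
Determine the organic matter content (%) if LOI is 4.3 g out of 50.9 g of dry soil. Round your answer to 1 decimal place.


Step 1: OM% = 100 * LOI / sample mass
Step 2: OM = 100 * 4.3 / 50.9
Step 3: OM = 8.4%

8.4


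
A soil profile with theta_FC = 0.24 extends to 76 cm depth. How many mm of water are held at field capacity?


Step 1: Water (mm) = theta_FC * depth (cm) * 10
Step 2: Water = 0.24 * 76 * 10
Step 3: Water = 182.4 mm

182.4


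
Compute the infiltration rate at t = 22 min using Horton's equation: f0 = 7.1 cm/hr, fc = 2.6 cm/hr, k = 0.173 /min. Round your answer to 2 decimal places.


Step 1: f = fc + (f0 - fc) * exp(-k * t)
Step 2: exp(-0.173 * 22) = 0.022237
Step 3: f = 2.6 + (7.1 - 2.6) * 0.022237
Step 4: f = 2.6 + 4.5 * 0.022237
Step 5: f = 2.7 cm/hr

2.7


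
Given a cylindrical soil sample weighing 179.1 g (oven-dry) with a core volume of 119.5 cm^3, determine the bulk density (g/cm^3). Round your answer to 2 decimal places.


Step 1: Identify the formula: BD = dry mass / volume
Step 2: Substitute values: BD = 179.1 / 119.5
Step 3: BD = 1.5 g/cm^3

1.5


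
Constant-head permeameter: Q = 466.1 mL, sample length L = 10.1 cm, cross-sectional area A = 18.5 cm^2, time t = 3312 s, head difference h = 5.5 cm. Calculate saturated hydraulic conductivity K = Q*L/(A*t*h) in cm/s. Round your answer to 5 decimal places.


Step 1: K = Q * L / (A * t * h)
Step 2: Numerator = 466.1 * 10.1 = 4707.61
Step 3: Denominator = 18.5 * 3312 * 5.5 = 336996.0
Step 4: K = 4707.61 / 336996.0 = 0.01397 cm/s

0.01397


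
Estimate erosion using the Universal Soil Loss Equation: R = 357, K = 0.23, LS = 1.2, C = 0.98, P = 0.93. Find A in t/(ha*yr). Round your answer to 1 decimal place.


Step 1: A = R * K * LS * C * P
Step 2: R * K = 357 * 0.23 = 82.11
Step 3: (R*K) * LS = 82.11 * 1.2 = 98.532
Step 4: * C * P = 98.532 * 0.98 * 0.93 = 89.8
Step 5: A = 89.8 t/(ha*yr)

89.8


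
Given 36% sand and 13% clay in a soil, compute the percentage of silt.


Step 1: sand + silt + clay = 100%
Step 2: silt = 100 - sand - clay
Step 3: silt = 100 - 36 - 13
Step 4: silt = 51%

51


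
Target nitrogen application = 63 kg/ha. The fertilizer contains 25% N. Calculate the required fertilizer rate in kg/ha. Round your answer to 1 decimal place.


Step 1: Fertilizer rate = target N / (N content / 100)
Step 2: Rate = 63 / (25 / 100)
Step 3: Rate = 63 / 0.25
Step 4: Rate = 252.0 kg/ha

252.0


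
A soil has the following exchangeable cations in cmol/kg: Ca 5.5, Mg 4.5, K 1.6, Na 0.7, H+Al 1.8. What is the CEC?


Step 1: CEC = Ca + Mg + K + Na + (H+Al)
Step 2: CEC = 5.5 + 4.5 + 1.6 + 0.7 + 1.8
Step 3: CEC = 14.1 cmol/kg

14.1


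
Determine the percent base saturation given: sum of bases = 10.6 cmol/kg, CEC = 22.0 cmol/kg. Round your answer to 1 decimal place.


Step 1: BS = 100 * (sum of bases) / CEC
Step 2: BS = 100 * 10.6 / 22.0
Step 3: BS = 48.2%

48.2


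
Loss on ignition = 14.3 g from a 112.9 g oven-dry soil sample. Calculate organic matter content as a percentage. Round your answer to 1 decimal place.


Step 1: OM% = 100 * LOI / sample mass
Step 2: OM = 100 * 14.3 / 112.9
Step 3: OM = 12.7%

12.7


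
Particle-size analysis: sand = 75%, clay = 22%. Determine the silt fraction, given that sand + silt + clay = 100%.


Step 1: sand + silt + clay = 100%
Step 2: silt = 100 - sand - clay
Step 3: silt = 100 - 75 - 22
Step 4: silt = 3%

3


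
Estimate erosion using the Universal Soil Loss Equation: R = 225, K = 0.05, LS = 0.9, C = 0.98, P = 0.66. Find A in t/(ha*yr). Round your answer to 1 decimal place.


Step 1: A = R * K * LS * C * P
Step 2: R * K = 225 * 0.05 = 11.25
Step 3: (R*K) * LS = 11.25 * 0.9 = 10.125
Step 4: * C * P = 10.125 * 0.98 * 0.66 = 6.5
Step 5: A = 6.5 t/(ha*yr)

6.5


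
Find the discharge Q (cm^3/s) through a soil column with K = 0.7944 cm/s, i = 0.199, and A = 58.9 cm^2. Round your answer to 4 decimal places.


Step 1: Apply Darcy's law: Q = K * i * A
Step 2: Q = 0.7944 * 0.199 * 58.9
Step 3: Q = 9.3112 cm^3/s

9.3112


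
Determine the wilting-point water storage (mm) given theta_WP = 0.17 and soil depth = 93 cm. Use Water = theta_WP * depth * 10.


Step 1: Water (mm) = theta_WP * depth * 10
Step 2: Water = 0.17 * 93 * 10
Step 3: Water = 158.1 mm

158.1


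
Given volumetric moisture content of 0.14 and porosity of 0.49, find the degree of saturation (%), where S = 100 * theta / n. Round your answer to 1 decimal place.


Step 1: S = 100 * theta_v / n
Step 2: S = 100 * 0.14 / 0.49
Step 3: S = 28.6%

28.6


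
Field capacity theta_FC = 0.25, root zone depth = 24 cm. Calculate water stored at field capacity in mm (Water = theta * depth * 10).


Step 1: Water (mm) = theta_FC * depth (cm) * 10
Step 2: Water = 0.25 * 24 * 10
Step 3: Water = 60.0 mm

60.0


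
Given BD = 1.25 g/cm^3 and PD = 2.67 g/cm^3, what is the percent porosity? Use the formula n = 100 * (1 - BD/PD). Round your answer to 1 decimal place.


Step 1: Formula: n = 100 * (1 - BD / PD)
Step 2: n = 100 * (1 - 1.25 / 2.67)
Step 3: n = 100 * (1 - 0.46816)
Step 4: n = 53.2%

53.2


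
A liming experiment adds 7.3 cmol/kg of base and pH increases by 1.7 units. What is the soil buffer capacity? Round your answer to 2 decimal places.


Step 1: BC = change in base / change in pH
Step 2: BC = 7.3 / 1.7
Step 3: BC = 4.29 cmol/(kg*pH unit)

4.29


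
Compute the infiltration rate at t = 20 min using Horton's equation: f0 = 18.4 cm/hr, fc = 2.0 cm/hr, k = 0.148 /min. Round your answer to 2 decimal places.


Step 1: f = fc + (f0 - fc) * exp(-k * t)
Step 2: exp(-0.148 * 20) = 0.051819
Step 3: f = 2.0 + (18.4 - 2.0) * 0.051819
Step 4: f = 2.0 + 16.4 * 0.051819
Step 5: f = 2.85 cm/hr

2.85


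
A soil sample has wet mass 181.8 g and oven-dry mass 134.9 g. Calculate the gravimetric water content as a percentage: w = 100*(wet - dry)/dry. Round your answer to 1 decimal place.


Step 1: Water mass = wet - dry = 181.8 - 134.9 = 46.9 g
Step 2: w = 100 * water mass / dry mass
Step 3: w = 100 * 46.9 / 134.9 = 34.8%

34.8


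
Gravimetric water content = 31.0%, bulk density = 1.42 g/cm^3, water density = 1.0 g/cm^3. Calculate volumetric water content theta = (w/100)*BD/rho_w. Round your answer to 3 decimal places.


Step 1: theta = (w / 100) * BD / rho_w
Step 2: theta = (31.0 / 100) * 1.42 / 1.0
Step 3: theta = 0.31 * 1.42
Step 4: theta = 0.44

0.44


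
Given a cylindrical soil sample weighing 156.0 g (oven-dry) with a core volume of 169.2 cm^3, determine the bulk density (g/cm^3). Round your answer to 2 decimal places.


Step 1: Identify the formula: BD = dry mass / volume
Step 2: Substitute values: BD = 156.0 / 169.2
Step 3: BD = 0.92 g/cm^3

0.92


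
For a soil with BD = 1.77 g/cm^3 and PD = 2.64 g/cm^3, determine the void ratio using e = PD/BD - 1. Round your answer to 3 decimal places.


Step 1: e = PD / BD - 1
Step 2: e = 2.64 / 1.77 - 1
Step 3: e = 1.49153 - 1
Step 4: e = 0.492

0.492


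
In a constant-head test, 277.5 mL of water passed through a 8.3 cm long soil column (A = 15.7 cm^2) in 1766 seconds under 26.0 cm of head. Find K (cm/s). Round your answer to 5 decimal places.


Step 1: K = Q * L / (A * t * h)
Step 2: Numerator = 277.5 * 8.3 = 2303.25
Step 3: Denominator = 15.7 * 1766 * 26.0 = 720881.2
Step 4: K = 2303.25 / 720881.2 = 0.0032 cm/s

0.0032


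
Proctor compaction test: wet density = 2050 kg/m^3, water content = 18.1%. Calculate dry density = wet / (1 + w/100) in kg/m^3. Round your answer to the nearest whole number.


Step 1: Dry density = wet density / (1 + w/100)
Step 2: Dry density = 2050 / (1 + 18.1/100)
Step 3: Dry density = 2050 / 1.181
Step 4: Dry density = 1736 kg/m^3

1736


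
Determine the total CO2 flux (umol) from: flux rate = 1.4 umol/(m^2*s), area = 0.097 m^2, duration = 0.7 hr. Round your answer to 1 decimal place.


Step 1: Convert time to seconds: 0.7 hr * 3600 = 2520.0 s
Step 2: Total = flux * area * time_s
Step 3: Total = 1.4 * 0.097 * 2520.0
Step 4: Total = 342.2 umol

342.2


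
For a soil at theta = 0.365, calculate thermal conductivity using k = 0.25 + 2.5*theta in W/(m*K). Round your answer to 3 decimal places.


Step 1: k = 0.25 + 2.5 * theta
Step 2: k = 0.25 + 2.5 * 0.365
Step 3: k = 0.25 + 0.913
Step 4: k = 1.163 W/(m*K)

1.163


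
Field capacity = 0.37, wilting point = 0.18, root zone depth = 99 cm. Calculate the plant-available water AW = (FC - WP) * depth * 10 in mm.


Step 1: Available water = (FC - WP) * depth * 10
Step 2: AW = (0.37 - 0.18) * 99 * 10
Step 3: AW = 0.19 * 99 * 10
Step 4: AW = 188.1 mm

188.1


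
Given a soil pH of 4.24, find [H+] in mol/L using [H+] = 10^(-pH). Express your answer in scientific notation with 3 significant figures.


Step 1: [H+] = 10^(-pH)
Step 2: [H+] = 10^(-4.24)
Step 3: [H+] = 5.75e-05 mol/L

5.75e-05


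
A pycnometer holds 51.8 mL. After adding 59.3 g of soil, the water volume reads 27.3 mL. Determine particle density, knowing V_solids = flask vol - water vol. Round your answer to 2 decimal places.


Step 1: Volume of solids = flask volume - water volume with soil
Step 2: V_solids = 51.8 - 27.3 = 24.5 mL
Step 3: Particle density = mass / V_solids = 59.3 / 24.5 = 2.42 g/cm^3

2.42


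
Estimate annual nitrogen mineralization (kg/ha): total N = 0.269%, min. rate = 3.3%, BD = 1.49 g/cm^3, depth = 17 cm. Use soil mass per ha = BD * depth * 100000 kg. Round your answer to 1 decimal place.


Step 1: Soil mass per ha = BD * depth * 100000 = 1.49 * 17 * 100000 = 2533000 kg
Step 2: Total N pool = soil mass * N%/100 = 2533000 * 0.269/100 = 6813.77 kg/ha
Step 3: N mineralized = N pool * rate%/100 = 6813.77 * 3.3/100 = 224.9 kg/ha/yr

224.9


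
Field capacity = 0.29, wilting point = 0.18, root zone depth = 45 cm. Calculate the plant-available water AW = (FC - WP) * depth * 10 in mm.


Step 1: Available water = (FC - WP) * depth * 10
Step 2: AW = (0.29 - 0.18) * 45 * 10
Step 3: AW = 0.11 * 45 * 10
Step 4: AW = 49.5 mm

49.5


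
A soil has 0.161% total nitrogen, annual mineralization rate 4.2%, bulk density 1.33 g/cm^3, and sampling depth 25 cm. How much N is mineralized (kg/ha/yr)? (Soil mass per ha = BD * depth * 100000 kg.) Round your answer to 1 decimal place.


Step 1: Soil mass per ha = BD * depth * 100000 = 1.33 * 25 * 100000 = 3325000 kg
Step 2: Total N pool = soil mass * N%/100 = 3325000 * 0.161/100 = 5353.25 kg/ha
Step 3: N mineralized = N pool * rate%/100 = 5353.25 * 4.2/100 = 224.8 kg/ha/yr

224.8


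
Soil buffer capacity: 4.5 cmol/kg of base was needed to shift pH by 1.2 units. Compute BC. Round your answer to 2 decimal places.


Step 1: BC = change in base / change in pH
Step 2: BC = 4.5 / 1.2
Step 3: BC = 3.75 cmol/(kg*pH unit)

3.75


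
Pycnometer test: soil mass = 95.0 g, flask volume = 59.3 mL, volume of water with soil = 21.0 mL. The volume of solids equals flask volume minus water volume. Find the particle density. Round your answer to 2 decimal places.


Step 1: Volume of solids = flask volume - water volume with soil
Step 2: V_solids = 59.3 - 21.0 = 38.3 mL
Step 3: Particle density = mass / V_solids = 95.0 / 38.3 = 2.48 g/cm^3

2.48


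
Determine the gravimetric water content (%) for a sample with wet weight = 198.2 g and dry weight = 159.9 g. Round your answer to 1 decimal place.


Step 1: Water mass = wet - dry = 198.2 - 159.9 = 38.3 g
Step 2: w = 100 * water mass / dry mass
Step 3: w = 100 * 38.3 / 159.9 = 24.0%

24.0


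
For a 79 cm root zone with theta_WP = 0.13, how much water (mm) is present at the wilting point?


Step 1: Water (mm) = theta_WP * depth * 10
Step 2: Water = 0.13 * 79 * 10
Step 3: Water = 102.7 mm

102.7


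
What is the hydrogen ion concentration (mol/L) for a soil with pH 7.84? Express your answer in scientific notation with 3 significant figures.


Step 1: [H+] = 10^(-pH)
Step 2: [H+] = 10^(-7.84)
Step 3: [H+] = 1.45e-08 mol/L

1.45e-08


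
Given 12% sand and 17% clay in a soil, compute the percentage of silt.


Step 1: sand + silt + clay = 100%
Step 2: silt = 100 - sand - clay
Step 3: silt = 100 - 12 - 17
Step 4: silt = 71%

71


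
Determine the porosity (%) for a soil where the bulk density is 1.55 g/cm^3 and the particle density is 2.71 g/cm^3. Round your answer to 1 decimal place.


Step 1: Formula: n = 100 * (1 - BD / PD)
Step 2: n = 100 * (1 - 1.55 / 2.71)
Step 3: n = 100 * (1 - 0.57196)
Step 4: n = 42.8%

42.8


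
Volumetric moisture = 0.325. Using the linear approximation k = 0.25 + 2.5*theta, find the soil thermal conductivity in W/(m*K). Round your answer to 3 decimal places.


Step 1: k = 0.25 + 2.5 * theta
Step 2: k = 0.25 + 2.5 * 0.325
Step 3: k = 0.25 + 0.813
Step 4: k = 1.063 W/(m*K)

1.063


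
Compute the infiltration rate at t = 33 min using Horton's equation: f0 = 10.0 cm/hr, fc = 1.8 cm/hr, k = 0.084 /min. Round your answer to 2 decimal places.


Step 1: f = fc + (f0 - fc) * exp(-k * t)
Step 2: exp(-0.084 * 33) = 0.062537
Step 3: f = 1.8 + (10.0 - 1.8) * 0.062537
Step 4: f = 1.8 + 8.2 * 0.062537
Step 5: f = 2.31 cm/hr

2.31


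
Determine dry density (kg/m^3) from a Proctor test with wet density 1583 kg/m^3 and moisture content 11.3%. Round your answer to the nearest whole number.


Step 1: Dry density = wet density / (1 + w/100)
Step 2: Dry density = 1583 / (1 + 11.3/100)
Step 3: Dry density = 1583 / 1.113
Step 4: Dry density = 1422 kg/m^3

1422


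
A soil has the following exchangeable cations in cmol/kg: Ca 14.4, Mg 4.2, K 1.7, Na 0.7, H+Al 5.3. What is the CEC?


Step 1: CEC = Ca + Mg + K + Na + (H+Al)
Step 2: CEC = 14.4 + 4.2 + 1.7 + 0.7 + 5.3
Step 3: CEC = 26.3 cmol/kg

26.3


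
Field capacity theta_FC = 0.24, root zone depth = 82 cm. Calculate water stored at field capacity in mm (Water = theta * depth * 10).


Step 1: Water (mm) = theta_FC * depth (cm) * 10
Step 2: Water = 0.24 * 82 * 10
Step 3: Water = 196.8 mm

196.8


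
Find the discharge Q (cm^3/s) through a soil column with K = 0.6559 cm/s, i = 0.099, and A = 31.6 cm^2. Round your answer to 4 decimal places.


Step 1: Apply Darcy's law: Q = K * i * A
Step 2: Q = 0.6559 * 0.099 * 31.6
Step 3: Q = 2.0519 cm^3/s

2.0519


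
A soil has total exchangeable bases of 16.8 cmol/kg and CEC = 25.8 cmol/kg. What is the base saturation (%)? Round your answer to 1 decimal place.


Step 1: BS = 100 * (sum of bases) / CEC
Step 2: BS = 100 * 16.8 / 25.8
Step 3: BS = 65.1%

65.1


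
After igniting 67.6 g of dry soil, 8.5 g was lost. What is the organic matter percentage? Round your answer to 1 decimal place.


Step 1: OM% = 100 * LOI / sample mass
Step 2: OM = 100 * 8.5 / 67.6
Step 3: OM = 12.6%

12.6


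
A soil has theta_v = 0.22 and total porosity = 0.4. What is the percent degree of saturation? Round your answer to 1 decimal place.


Step 1: S = 100 * theta_v / n
Step 2: S = 100 * 0.22 / 0.4
Step 3: S = 55.0%

55.0


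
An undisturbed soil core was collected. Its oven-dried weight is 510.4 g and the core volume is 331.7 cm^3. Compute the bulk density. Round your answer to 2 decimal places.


Step 1: Identify the formula: BD = dry mass / volume
Step 2: Substitute values: BD = 510.4 / 331.7
Step 3: BD = 1.54 g/cm^3

1.54


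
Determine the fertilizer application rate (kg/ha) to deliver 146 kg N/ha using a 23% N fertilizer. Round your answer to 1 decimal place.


Step 1: Fertilizer rate = target N / (N content / 100)
Step 2: Rate = 146 / (23 / 100)
Step 3: Rate = 146 / 0.23
Step 4: Rate = 634.8 kg/ha

634.8


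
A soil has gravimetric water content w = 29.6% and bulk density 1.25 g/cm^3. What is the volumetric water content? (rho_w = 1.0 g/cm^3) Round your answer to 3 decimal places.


Step 1: theta = (w / 100) * BD / rho_w
Step 2: theta = (29.6 / 100) * 1.25 / 1.0
Step 3: theta = 0.296 * 1.25
Step 4: theta = 0.37

0.37


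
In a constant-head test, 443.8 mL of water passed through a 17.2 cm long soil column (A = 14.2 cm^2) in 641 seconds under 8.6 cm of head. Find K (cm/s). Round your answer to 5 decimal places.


Step 1: K = Q * L / (A * t * h)
Step 2: Numerator = 443.8 * 17.2 = 7633.36
Step 3: Denominator = 14.2 * 641 * 8.6 = 78278.92
Step 4: K = 7633.36 / 78278.92 = 0.09751 cm/s

0.09751


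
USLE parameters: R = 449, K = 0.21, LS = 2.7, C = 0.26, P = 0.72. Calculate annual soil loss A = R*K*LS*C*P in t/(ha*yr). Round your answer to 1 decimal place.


Step 1: A = R * K * LS * C * P
Step 2: R * K = 449 * 0.21 = 94.29
Step 3: (R*K) * LS = 94.29 * 2.7 = 254.583
Step 4: * C * P = 254.583 * 0.26 * 0.72 = 47.7
Step 5: A = 47.7 t/(ha*yr)

47.7


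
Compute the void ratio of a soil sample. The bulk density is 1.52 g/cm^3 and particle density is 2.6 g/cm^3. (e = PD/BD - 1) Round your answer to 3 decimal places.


Step 1: e = PD / BD - 1
Step 2: e = 2.6 / 1.52 - 1
Step 3: e = 1.71053 - 1
Step 4: e = 0.711

0.711


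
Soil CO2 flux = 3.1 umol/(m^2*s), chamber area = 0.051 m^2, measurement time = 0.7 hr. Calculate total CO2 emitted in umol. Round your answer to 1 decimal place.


Step 1: Convert time to seconds: 0.7 hr * 3600 = 2520.0 s
Step 2: Total = flux * area * time_s
Step 3: Total = 3.1 * 0.051 * 2520.0
Step 4: Total = 398.4 umol

398.4


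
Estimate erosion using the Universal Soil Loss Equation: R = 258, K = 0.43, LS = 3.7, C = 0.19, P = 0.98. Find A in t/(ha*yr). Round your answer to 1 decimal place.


Step 1: A = R * K * LS * C * P
Step 2: R * K = 258 * 0.43 = 110.94
Step 3: (R*K) * LS = 110.94 * 3.7 = 410.478
Step 4: * C * P = 410.478 * 0.19 * 0.98 = 76.4
Step 5: A = 76.4 t/(ha*yr)

76.4


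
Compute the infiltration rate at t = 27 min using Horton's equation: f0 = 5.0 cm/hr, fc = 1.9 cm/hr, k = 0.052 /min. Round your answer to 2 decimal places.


Step 1: f = fc + (f0 - fc) * exp(-k * t)
Step 2: exp(-0.052 * 27) = 0.245613
Step 3: f = 1.9 + (5.0 - 1.9) * 0.245613
Step 4: f = 1.9 + 3.1 * 0.245613
Step 5: f = 2.66 cm/hr

2.66


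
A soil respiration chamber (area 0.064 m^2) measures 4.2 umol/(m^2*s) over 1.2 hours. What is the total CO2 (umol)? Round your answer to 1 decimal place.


Step 1: Convert time to seconds: 1.2 hr * 3600 = 4320.0 s
Step 2: Total = flux * area * time_s
Step 3: Total = 4.2 * 0.064 * 4320.0
Step 4: Total = 1161.2 umol

1161.2


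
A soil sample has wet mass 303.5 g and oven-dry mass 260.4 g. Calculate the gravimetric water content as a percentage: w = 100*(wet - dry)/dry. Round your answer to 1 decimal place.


Step 1: Water mass = wet - dry = 303.5 - 260.4 = 43.1 g
Step 2: w = 100 * water mass / dry mass
Step 3: w = 100 * 43.1 / 260.4 = 16.6%

16.6


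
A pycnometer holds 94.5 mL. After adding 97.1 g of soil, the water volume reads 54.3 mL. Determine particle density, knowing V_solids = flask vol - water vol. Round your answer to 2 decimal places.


Step 1: Volume of solids = flask volume - water volume with soil
Step 2: V_solids = 94.5 - 54.3 = 40.2 mL
Step 3: Particle density = mass / V_solids = 97.1 / 40.2 = 2.42 g/cm^3

2.42


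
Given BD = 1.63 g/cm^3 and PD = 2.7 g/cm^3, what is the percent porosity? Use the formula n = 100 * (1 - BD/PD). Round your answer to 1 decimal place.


Step 1: Formula: n = 100 * (1 - BD / PD)
Step 2: n = 100 * (1 - 1.63 / 2.7)
Step 3: n = 100 * (1 - 0.6037)
Step 4: n = 39.6%

39.6


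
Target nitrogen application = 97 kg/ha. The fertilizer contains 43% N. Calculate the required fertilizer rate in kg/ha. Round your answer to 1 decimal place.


Step 1: Fertilizer rate = target N / (N content / 100)
Step 2: Rate = 97 / (43 / 100)
Step 3: Rate = 97 / 0.43
Step 4: Rate = 225.6 kg/ha

225.6


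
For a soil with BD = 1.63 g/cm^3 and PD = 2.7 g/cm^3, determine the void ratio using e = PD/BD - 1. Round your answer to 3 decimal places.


Step 1: e = PD / BD - 1
Step 2: e = 2.7 / 1.63 - 1
Step 3: e = 1.65644 - 1
Step 4: e = 0.656

0.656


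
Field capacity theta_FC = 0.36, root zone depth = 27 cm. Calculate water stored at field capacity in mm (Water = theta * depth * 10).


Step 1: Water (mm) = theta_FC * depth (cm) * 10
Step 2: Water = 0.36 * 27 * 10
Step 3: Water = 97.2 mm

97.2


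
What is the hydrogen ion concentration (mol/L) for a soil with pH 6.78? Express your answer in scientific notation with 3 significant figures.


Step 1: [H+] = 10^(-pH)
Step 2: [H+] = 10^(-6.78)
Step 3: [H+] = 1.66e-07 mol/L

1.66e-07


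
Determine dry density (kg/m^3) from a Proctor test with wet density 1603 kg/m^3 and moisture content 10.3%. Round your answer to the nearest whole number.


Step 1: Dry density = wet density / (1 + w/100)
Step 2: Dry density = 1603 / (1 + 10.3/100)
Step 3: Dry density = 1603 / 1.103
Step 4: Dry density = 1453 kg/m^3

1453


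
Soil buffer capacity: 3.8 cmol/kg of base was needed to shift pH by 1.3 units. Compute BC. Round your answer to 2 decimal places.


Step 1: BC = change in base / change in pH
Step 2: BC = 3.8 / 1.3
Step 3: BC = 2.92 cmol/(kg*pH unit)

2.92


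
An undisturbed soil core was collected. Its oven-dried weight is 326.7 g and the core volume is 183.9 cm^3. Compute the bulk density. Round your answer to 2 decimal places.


Step 1: Identify the formula: BD = dry mass / volume
Step 2: Substitute values: BD = 326.7 / 183.9
Step 3: BD = 1.78 g/cm^3

1.78


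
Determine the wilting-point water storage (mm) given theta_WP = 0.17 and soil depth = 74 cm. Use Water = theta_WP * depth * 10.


Step 1: Water (mm) = theta_WP * depth * 10
Step 2: Water = 0.17 * 74 * 10
Step 3: Water = 125.8 mm

125.8


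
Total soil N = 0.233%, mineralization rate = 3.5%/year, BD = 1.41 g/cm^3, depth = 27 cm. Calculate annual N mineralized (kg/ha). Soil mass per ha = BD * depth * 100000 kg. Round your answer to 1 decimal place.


Step 1: Soil mass per ha = BD * depth * 100000 = 1.41 * 27 * 100000 = 3807000 kg
Step 2: Total N pool = soil mass * N%/100 = 3807000 * 0.233/100 = 8870.31 kg/ha
Step 3: N mineralized = N pool * rate%/100 = 8870.31 * 3.5/100 = 310.5 kg/ha/yr

310.5


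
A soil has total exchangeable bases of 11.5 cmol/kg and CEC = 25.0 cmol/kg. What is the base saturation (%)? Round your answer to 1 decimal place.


Step 1: BS = 100 * (sum of bases) / CEC
Step 2: BS = 100 * 11.5 / 25.0
Step 3: BS = 46.0%

46.0


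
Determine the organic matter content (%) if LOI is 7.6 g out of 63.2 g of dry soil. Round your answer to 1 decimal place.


Step 1: OM% = 100 * LOI / sample mass
Step 2: OM = 100 * 7.6 / 63.2
Step 3: OM = 12.0%

12.0


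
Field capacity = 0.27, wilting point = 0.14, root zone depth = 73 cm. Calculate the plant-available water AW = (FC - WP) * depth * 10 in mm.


Step 1: Available water = (FC - WP) * depth * 10
Step 2: AW = (0.27 - 0.14) * 73 * 10
Step 3: AW = 0.13 * 73 * 10
Step 4: AW = 94.9 mm

94.9


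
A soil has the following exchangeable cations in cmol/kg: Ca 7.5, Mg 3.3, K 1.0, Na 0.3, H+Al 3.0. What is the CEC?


Step 1: CEC = Ca + Mg + K + Na + (H+Al)
Step 2: CEC = 7.5 + 3.3 + 1.0 + 0.3 + 3.0
Step 3: CEC = 15.1 cmol/kg

15.1


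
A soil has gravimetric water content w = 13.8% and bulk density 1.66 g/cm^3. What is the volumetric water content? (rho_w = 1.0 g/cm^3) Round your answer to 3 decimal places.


Step 1: theta = (w / 100) * BD / rho_w
Step 2: theta = (13.8 / 100) * 1.66 / 1.0
Step 3: theta = 0.138 * 1.66
Step 4: theta = 0.229

0.229


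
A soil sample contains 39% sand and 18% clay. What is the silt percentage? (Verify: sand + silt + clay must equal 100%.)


Step 1: sand + silt + clay = 100%
Step 2: silt = 100 - sand - clay
Step 3: silt = 100 - 39 - 18
Step 4: silt = 43%

43


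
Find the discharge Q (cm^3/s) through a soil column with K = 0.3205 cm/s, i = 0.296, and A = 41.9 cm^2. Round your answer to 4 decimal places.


Step 1: Apply Darcy's law: Q = K * i * A
Step 2: Q = 0.3205 * 0.296 * 41.9
Step 3: Q = 3.975 cm^3/s

3.975


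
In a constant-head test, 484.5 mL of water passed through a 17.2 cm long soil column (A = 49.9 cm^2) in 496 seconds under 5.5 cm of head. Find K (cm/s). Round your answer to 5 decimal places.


Step 1: K = Q * L / (A * t * h)
Step 2: Numerator = 484.5 * 17.2 = 8333.4
Step 3: Denominator = 49.9 * 496 * 5.5 = 136127.2
Step 4: K = 8333.4 / 136127.2 = 0.06122 cm/s

0.06122


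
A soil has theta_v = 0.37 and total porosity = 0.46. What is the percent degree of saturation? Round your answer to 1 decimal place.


Step 1: S = 100 * theta_v / n
Step 2: S = 100 * 0.37 / 0.46
Step 3: S = 80.4%

80.4


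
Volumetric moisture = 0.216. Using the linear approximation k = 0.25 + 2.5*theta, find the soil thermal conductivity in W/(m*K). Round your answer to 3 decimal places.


Step 1: k = 0.25 + 2.5 * theta
Step 2: k = 0.25 + 2.5 * 0.216
Step 3: k = 0.25 + 0.54
Step 4: k = 0.79 W/(m*K)

0.79


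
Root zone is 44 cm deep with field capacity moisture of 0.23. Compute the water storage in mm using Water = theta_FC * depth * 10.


Step 1: Water (mm) = theta_FC * depth (cm) * 10
Step 2: Water = 0.23 * 44 * 10
Step 3: Water = 101.2 mm

101.2


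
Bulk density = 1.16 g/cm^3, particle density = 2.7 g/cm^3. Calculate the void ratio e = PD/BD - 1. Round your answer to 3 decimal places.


Step 1: e = PD / BD - 1
Step 2: e = 2.7 / 1.16 - 1
Step 3: e = 2.32759 - 1
Step 4: e = 1.328

1.328


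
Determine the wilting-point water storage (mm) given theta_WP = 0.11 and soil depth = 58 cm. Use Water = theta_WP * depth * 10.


Step 1: Water (mm) = theta_WP * depth * 10
Step 2: Water = 0.11 * 58 * 10
Step 3: Water = 63.8 mm

63.8


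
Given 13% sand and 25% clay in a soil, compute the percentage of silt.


Step 1: sand + silt + clay = 100%
Step 2: silt = 100 - sand - clay
Step 3: silt = 100 - 13 - 25
Step 4: silt = 62%

62


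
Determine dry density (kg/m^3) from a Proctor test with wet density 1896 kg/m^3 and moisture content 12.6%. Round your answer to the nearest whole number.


Step 1: Dry density = wet density / (1 + w/100)
Step 2: Dry density = 1896 / (1 + 12.6/100)
Step 3: Dry density = 1896 / 1.126
Step 4: Dry density = 1684 kg/m^3

1684


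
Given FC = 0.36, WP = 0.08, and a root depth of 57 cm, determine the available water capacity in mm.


Step 1: Available water = (FC - WP) * depth * 10
Step 2: AW = (0.36 - 0.08) * 57 * 10
Step 3: AW = 0.28 * 57 * 10
Step 4: AW = 159.6 mm

159.6


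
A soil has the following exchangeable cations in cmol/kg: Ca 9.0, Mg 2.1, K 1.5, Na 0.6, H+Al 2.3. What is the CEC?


Step 1: CEC = Ca + Mg + K + Na + (H+Al)
Step 2: CEC = 9.0 + 2.1 + 1.5 + 0.6 + 2.3
Step 3: CEC = 15.5 cmol/kg

15.5


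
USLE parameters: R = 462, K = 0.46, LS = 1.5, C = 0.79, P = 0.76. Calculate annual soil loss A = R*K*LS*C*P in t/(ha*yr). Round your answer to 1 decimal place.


Step 1: A = R * K * LS * C * P
Step 2: R * K = 462 * 0.46 = 212.52
Step 3: (R*K) * LS = 212.52 * 1.5 = 318.78
Step 4: * C * P = 318.78 * 0.79 * 0.76 = 191.4
Step 5: A = 191.4 t/(ha*yr)

191.4


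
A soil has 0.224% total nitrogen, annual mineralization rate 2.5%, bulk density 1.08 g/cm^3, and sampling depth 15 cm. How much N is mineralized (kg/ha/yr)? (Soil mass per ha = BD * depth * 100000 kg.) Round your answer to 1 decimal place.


Step 1: Soil mass per ha = BD * depth * 100000 = 1.08 * 15 * 100000 = 1620000 kg
Step 2: Total N pool = soil mass * N%/100 = 1620000 * 0.224/100 = 3628.8 kg/ha
Step 3: N mineralized = N pool * rate%/100 = 3628.8 * 2.5/100 = 90.7 kg/ha/yr

90.7
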